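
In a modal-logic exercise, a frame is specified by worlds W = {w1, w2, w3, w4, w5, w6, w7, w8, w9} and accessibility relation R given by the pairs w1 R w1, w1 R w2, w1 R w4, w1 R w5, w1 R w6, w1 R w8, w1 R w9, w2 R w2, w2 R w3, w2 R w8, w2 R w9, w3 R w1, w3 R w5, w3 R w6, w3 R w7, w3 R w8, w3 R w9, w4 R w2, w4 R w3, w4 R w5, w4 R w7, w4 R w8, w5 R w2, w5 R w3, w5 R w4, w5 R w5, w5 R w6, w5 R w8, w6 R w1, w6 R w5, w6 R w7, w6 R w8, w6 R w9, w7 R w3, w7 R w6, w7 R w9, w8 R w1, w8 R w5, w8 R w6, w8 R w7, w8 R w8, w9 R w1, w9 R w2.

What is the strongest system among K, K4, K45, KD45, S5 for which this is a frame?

Transitive (axiom 4): no — w1 R w2 and w2 R w3, but not w1 R w3.
Euclidean (axiom 5): no — w1 R w2 and w1 R w4, but not w2 R w4.
Serial (axiom D): yes — every world has a successor (e.g. w1 R w1).
Reflexive (axiom T): no — w3 is not related to itself.
So F validates K; K4 would additionally require R to be transitive. The strongest is K.

K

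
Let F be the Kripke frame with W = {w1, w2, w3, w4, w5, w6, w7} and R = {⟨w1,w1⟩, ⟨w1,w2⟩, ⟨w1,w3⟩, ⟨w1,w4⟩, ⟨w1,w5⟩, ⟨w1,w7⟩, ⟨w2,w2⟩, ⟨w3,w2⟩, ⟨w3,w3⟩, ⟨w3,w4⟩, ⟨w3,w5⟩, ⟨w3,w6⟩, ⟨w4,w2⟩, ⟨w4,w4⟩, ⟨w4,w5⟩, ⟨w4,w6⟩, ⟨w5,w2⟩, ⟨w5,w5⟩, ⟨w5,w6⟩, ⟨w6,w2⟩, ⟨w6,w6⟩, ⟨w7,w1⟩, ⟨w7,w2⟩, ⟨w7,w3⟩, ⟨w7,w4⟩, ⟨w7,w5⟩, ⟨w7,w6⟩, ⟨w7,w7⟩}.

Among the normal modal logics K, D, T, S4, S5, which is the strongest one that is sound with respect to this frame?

Serial (axiom D): yes — every world has a successor (e.g. w1 R w1).
Reflexive (axiom T): yes — every world is R-related to itself.
Transitive (axiom 4): no — w1 R w3 and w3 R w6, but not w1 R w6.
Euclidean (axiom 5): no — w1 R w2 and w1 R w3, but not w2 R w3.
So F validates K, D, T; S4 would additionally require R to be transitive. The strongest is T.

T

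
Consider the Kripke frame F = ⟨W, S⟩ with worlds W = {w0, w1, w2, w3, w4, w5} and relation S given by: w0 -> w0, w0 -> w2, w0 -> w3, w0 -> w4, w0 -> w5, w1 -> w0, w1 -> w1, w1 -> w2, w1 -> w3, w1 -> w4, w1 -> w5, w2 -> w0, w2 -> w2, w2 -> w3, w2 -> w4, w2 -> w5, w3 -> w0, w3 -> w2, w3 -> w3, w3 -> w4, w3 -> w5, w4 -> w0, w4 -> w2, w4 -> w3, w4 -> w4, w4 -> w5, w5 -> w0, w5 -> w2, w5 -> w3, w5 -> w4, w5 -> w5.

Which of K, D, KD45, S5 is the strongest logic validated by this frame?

Serial (axiom D): yes — every world has a successor (e.g. w0 S w0).
Euclidean (axiom 5): no — w1 S w0 and w1 S w1, but not w0 S w1.
Transitive (axiom 4): yes — every two-step S-path is closed by a direct edge.
Reflexive (axiom T): yes — every world is S-related to itself.
So F validates K, D; KD45 would additionally require S to be Euclidean. The strongest is D.

D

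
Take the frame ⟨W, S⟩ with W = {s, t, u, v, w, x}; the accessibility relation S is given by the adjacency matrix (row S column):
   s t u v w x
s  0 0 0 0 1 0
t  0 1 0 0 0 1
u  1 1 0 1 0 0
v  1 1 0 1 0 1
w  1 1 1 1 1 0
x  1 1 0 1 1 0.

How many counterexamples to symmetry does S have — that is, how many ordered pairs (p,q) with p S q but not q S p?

Enumerating: (u,s), (u,t), (u,v), (v,s), (v,t), (w,t), (w,u), (w,v), (x,s), (x,w).

10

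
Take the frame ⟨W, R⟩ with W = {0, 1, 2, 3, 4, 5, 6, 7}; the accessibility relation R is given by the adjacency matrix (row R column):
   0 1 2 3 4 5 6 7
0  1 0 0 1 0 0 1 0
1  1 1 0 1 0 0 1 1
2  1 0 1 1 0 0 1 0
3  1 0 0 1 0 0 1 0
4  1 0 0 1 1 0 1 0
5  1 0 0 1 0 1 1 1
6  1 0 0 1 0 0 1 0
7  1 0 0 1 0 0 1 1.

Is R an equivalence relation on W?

No

Reflexive: yes — every world is R-related to itself.
Symmetric: no — 1 R 0 but not 0 R 1.
Transitive: yes — every two-step R-path is closed by a direct edge.
So R is not an equivalence relation.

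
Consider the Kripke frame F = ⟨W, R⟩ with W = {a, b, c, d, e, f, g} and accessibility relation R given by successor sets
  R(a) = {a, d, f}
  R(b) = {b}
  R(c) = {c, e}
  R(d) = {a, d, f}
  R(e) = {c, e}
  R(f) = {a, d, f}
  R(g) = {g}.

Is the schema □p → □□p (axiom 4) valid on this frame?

Yes

By correspondence theory, 4 is valid on a frame iff R is transitive.
Transitive: yes — every two-step R-path is closed by a direct edge.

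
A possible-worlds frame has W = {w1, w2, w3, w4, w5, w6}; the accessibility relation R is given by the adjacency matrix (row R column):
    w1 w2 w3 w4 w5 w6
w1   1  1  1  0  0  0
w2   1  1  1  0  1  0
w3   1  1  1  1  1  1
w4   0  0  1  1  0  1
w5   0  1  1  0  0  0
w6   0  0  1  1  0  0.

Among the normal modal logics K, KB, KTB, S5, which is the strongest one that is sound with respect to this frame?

Symmetric (axiom B): yes — every pair in R has its reverse in R.
Reflexive (axiom T): no — w5 is not related to itself.
Euclidean (axiom 5): no — w2 R w1 and w2 R w5, but not w1 R w5.
So F validates K, KB; KTB would additionally require R to be reflexive. The strongest is KB.

KB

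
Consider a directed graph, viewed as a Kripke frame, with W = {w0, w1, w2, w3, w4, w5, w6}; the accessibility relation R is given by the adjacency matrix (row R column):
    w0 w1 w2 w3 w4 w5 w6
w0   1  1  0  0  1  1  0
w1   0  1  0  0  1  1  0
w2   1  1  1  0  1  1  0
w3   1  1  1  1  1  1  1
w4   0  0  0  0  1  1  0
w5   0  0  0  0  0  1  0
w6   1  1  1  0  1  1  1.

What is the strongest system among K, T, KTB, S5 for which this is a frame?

T

Reflexive (axiom T): yes — every world is R-related to itself.
Symmetric (axiom B): no — w0 R w1 but not w1 R w0.
Euclidean (axiom 5): no — w0 R w4 and w0 R w1, but not w4 R w1.
So F validates K, T; KTB would additionally require R to be symmetric. The strongest is T.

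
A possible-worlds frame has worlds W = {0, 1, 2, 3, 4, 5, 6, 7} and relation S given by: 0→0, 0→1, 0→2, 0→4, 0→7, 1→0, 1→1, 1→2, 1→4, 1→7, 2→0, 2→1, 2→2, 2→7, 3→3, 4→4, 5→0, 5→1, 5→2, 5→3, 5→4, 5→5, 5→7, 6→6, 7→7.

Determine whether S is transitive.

No

Transitive: no — 2 S 0 and 0 S 4, but not 2 S 4.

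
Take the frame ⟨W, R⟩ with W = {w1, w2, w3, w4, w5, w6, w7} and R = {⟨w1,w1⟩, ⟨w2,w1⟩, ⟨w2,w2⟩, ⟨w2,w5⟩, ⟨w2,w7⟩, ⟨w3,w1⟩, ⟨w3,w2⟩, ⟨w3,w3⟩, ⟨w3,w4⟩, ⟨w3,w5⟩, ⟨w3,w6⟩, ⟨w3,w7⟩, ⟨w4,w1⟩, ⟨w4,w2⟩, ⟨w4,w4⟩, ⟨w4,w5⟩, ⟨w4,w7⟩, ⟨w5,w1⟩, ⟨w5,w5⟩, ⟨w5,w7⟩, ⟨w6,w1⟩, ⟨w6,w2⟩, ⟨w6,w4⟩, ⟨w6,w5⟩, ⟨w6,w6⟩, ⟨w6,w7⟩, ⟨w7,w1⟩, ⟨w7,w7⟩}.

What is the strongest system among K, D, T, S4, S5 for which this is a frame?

Serial (axiom D): yes — every world has a successor (e.g. w1 R w1).
Reflexive (axiom T): yes — every world is R-related to itself.
Transitive (axiom 4): yes — every two-step R-path is closed by a direct edge.
Euclidean (axiom 5): no — w2 R w1 and w2 R w5, but not w1 R w5.
So F validates K, D, T, S4; S5 would additionally require R to be Euclidean. The strongest is S4.

S4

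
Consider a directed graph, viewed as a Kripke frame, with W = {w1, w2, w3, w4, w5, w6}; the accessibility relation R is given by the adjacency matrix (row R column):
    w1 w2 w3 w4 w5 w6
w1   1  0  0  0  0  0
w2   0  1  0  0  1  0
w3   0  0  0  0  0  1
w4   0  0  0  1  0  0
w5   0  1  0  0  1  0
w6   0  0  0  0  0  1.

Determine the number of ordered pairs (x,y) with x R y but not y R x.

1

Enumerating: (w3,w6).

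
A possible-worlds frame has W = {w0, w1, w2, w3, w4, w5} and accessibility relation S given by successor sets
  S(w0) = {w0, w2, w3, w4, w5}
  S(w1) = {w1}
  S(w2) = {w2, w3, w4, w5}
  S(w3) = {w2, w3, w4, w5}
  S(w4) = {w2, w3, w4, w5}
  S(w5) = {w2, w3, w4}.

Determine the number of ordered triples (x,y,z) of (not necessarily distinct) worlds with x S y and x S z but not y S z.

8

Enumerating: (w0,w2,w0), (w0,w3,w0), (w0,w4,w0), (w0,w5,w0), (w0,w5,w5), (w2,w5,w5), (w3,w5,w5), (w4,w5,w5).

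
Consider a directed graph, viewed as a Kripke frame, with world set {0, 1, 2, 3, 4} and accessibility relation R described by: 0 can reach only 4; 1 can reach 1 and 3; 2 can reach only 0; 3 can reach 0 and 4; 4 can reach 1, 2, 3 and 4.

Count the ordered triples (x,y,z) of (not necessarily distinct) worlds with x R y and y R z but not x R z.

11

Enumerating: (0,4,1), (0,4,2), (0,4,3), (1,3,0), (1,3,4), (2,0,4), (3,4,1), (3,4,2), (3,4,3), (4,2,0), (4,3,0).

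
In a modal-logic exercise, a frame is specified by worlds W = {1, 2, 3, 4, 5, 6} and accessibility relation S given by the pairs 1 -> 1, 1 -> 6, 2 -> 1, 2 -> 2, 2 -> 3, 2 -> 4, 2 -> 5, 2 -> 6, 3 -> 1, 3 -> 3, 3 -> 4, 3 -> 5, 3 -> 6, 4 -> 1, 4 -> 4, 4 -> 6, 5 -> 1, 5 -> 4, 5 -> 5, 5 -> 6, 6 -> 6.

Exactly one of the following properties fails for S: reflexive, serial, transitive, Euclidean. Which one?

Euclidean

Reflexive: yes — every world is S-related to itself.
Serial: yes — every world has a successor (e.g. 1 S 1).
Transitive: yes — every two-step S-path is closed by a direct edge.
Euclidean: no — 2 S 1 and 2 S 3, but not 1 S 3.
Only Euclidean fails.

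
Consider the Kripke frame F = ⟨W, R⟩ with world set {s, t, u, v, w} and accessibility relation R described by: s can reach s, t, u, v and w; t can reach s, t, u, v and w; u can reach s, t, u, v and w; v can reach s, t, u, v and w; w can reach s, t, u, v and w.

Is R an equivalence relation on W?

Yes

Reflexive: yes — every world is R-related to itself.
Symmetric: yes — every pair in R has its reverse in R.
Transitive: yes — every two-step R-path is closed by a direct edge.
So R is an equivalence relation.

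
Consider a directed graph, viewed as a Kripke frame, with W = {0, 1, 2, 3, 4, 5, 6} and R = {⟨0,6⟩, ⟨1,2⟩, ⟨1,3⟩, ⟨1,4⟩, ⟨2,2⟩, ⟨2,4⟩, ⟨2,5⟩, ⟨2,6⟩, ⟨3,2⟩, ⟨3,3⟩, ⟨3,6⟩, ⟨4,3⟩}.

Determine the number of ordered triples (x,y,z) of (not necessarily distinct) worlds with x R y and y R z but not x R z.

8

Enumerating: (1,2,5), (1,2,6), (1,3,6), (2,4,3), (3,2,4), (3,2,5), (4,3,2), (4,3,6).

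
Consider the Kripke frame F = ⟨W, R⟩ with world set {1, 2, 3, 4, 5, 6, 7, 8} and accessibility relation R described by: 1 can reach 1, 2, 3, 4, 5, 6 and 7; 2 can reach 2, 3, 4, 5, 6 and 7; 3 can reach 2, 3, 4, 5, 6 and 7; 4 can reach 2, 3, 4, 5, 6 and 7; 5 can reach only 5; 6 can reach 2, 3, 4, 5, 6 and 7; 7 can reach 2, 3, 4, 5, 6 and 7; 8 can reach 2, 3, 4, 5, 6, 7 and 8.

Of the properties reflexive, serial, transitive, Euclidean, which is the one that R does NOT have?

Euclidean

Reflexive: yes — every world is R-related to itself.
Serial: yes — every world has a successor (e.g. 1 R 1).
Transitive: yes — every two-step R-path is closed by a direct edge.
Euclidean: no — 1 R 5 and 1 R 2, but not 5 R 2.
Only Euclidean fails.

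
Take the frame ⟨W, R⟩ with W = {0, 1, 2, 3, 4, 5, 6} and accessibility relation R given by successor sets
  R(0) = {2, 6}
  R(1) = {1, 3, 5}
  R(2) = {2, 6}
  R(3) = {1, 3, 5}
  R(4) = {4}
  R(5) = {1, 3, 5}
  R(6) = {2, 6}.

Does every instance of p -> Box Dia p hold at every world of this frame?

Axiom B corresponds to the accessibility relation being symmetric.
Symmetric: no — 0 R 2 but not 2 R 0.

No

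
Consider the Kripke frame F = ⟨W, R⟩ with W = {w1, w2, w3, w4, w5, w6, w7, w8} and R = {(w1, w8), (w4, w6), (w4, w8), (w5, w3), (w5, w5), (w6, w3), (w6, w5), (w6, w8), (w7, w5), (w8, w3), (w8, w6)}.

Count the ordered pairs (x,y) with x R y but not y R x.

8

Enumerating: (w1,w8), (w4,w6), (w4,w8), (w5,w3), (w6,w3), (w6,w5), (w7,w5), (w8,w3).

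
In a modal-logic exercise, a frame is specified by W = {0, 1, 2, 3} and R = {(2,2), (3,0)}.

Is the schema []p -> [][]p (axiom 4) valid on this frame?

Yes

The schema 4 characterises exactly the transitive frames.
Transitive: yes — every two-step R-path is closed by a direct edge.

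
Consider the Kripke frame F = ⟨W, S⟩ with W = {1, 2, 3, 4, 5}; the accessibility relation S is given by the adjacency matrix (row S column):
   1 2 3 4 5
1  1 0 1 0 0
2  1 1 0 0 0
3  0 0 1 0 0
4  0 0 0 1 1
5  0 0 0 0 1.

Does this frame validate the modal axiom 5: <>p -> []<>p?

No

Axiom 5 corresponds to the accessibility relation being Euclidean.
Euclidean: no — 1 S 3 and 1 S 1, but not 3 S 1.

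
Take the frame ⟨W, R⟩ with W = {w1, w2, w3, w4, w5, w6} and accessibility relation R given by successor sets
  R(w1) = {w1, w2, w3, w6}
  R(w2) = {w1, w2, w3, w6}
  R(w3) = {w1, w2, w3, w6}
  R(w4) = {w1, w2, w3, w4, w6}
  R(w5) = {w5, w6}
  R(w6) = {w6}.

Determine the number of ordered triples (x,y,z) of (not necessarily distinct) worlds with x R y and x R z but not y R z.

Enumerating: (w1,w6,w1), (w1,w6,w2), (w1,w6,w3), (w2,w6,w1), (w2,w6,w2), (w2,w6,w3), (w3,w6,w1), (w3,w6,w2), (w3,w6,w3), (w4,w1,w4), (w4,w2,w4), (w4,w3,w4), (w4,w6,w1), (w4,w6,w2), (w4,w6,w3), (w4,w6,w4), (w5,w6,w5).

17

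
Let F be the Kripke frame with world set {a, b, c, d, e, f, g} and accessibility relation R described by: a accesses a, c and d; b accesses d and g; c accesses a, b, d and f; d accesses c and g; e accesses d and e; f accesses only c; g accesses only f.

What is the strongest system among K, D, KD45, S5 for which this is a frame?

D

Serial (axiom D): yes — every world has a successor (e.g. a R a).
Euclidean (axiom 5): no — b R g and b R d, but not g R d.
Transitive (axiom 4): no — a R c and c R b, but not a R b.
Reflexive (axiom T): no — b is not related to itself.
So F validates K, D; KD45 would additionally require R to be Euclidean and transitive. The strongest is D.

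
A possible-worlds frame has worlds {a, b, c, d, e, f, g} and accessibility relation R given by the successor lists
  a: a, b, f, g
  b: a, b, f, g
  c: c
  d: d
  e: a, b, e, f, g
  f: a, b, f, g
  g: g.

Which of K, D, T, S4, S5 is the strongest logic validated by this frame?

S4

Serial (axiom D): yes — every world has a successor (e.g. a R a).
Reflexive (axiom T): yes — every world is R-related to itself.
Transitive (axiom 4): yes — every two-step R-path is closed by a direct edge.
Euclidean (axiom 5): no — a R g and a R b, but not g R b.
So F validates K, D, T, S4; S5 would additionally require R to be Euclidean. The strongest is S4.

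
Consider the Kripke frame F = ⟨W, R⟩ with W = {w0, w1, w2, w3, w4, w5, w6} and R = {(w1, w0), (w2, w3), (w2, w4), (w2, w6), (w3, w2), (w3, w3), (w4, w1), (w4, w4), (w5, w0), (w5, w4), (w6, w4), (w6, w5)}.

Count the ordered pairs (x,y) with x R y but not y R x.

8

Enumerating: (w1,w0), (w2,w4), (w2,w6), (w4,w1), (w5,w0), (w5,w4), (w6,w4), (w6,w5).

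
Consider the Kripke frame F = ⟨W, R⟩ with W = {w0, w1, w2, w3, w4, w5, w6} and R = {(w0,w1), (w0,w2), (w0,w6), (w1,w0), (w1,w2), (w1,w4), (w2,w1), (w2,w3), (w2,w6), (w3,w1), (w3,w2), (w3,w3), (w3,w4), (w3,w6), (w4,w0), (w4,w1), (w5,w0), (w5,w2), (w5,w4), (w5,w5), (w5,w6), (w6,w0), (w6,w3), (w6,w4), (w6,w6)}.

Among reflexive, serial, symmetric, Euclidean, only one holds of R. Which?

serial

Reflexive: no — w0 is not related to itself.
Serial: yes — every world has a successor (e.g. w0 R w1).
Symmetric: no — w0 R w2 but not w2 R w0.
Euclidean: no — w0 R w1 and w0 R w6, but not w1 R w6.
Only serial holds.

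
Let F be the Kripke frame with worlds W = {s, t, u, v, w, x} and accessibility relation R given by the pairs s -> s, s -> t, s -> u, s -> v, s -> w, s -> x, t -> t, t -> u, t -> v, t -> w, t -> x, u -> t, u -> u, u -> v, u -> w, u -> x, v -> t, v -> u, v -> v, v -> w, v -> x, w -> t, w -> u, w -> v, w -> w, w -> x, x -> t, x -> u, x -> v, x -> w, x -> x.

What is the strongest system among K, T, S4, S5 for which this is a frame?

S4

Reflexive (axiom T): yes — every world is R-related to itself.
Transitive (axiom 4): yes — every two-step R-path is closed by a direct edge.
Euclidean (axiom 5): no — s R t and s R s, but not t R s.
So F validates K, T, S4; S5 would additionally require R to be Euclidean. The strongest is S4.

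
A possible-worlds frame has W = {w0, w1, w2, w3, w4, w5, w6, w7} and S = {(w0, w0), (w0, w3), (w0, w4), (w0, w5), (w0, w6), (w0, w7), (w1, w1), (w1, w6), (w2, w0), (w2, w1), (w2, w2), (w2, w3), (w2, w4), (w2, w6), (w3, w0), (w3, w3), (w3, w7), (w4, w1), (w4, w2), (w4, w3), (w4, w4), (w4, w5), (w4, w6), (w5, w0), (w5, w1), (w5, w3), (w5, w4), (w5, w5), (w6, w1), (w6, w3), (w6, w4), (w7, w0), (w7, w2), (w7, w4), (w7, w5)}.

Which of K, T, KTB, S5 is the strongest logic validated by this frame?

Reflexive (axiom T): no — w6 is not related to itself.
Symmetric (axiom B): no — w0 S w4 but not w4 S w0.
Euclidean (axiom 5): no — w0 S w3 and w0 S w4, but not w3 S w4.
So F validates K; T would additionally require S to be reflexive. The strongest is K.

K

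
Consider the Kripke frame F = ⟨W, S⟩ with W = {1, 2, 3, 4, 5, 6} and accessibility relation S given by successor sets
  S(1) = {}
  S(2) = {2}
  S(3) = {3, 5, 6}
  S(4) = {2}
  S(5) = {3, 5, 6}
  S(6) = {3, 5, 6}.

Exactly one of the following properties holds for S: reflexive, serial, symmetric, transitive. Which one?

transitive

Reflexive: no — 1 is not related to itself.
Serial: no — 1 has no S-successor.
Symmetric: no — 4 S 2 but not 2 S 4.
Transitive: yes — every two-step S-path is closed by a direct edge.
Only transitive holds.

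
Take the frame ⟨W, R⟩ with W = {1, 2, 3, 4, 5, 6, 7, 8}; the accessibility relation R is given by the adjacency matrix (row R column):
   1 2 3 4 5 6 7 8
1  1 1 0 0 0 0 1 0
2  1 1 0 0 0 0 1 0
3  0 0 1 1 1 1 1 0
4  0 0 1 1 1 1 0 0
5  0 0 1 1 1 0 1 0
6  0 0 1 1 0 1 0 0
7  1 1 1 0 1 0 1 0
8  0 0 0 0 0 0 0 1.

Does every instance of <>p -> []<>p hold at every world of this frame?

By correspondence theory, 5 is valid on a frame iff R is Euclidean.
Euclidean: no — 3 R 4 and 3 R 7, but not 4 R 7.

No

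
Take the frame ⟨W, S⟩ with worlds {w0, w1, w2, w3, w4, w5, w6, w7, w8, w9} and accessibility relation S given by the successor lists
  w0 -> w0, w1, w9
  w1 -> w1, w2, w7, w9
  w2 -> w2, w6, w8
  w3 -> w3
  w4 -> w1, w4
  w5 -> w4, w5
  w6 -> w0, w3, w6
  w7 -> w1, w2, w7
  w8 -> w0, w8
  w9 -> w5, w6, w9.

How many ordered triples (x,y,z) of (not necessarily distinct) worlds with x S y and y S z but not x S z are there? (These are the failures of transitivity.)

Enumerating: (w0,w1,w2), (w0,w1,w7), (w0,w9,w5), (w0,w9,w6), (w1,w2,w6), (w1,w2,w8), (w1,w9,w5), (w1,w9,w6), (w2,w6,w0), (w2,w6,w3), (w2,w8,w0), (w4,w1,w2), … and 13 more.
Total: 25.

25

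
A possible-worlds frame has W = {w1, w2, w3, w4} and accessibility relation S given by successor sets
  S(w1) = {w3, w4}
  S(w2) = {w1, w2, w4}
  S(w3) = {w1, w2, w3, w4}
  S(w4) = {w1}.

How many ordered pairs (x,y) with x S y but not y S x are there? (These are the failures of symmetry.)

4

Enumerating: (w2,w1), (w2,w4), (w3,w2), (w3,w4).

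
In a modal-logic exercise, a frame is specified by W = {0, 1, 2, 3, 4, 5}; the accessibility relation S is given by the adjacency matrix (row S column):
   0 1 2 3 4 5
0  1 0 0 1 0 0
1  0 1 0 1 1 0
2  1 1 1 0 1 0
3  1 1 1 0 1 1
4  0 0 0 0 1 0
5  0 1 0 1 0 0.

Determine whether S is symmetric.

No

Symmetric: no — 1 S 4 but not 4 S 1.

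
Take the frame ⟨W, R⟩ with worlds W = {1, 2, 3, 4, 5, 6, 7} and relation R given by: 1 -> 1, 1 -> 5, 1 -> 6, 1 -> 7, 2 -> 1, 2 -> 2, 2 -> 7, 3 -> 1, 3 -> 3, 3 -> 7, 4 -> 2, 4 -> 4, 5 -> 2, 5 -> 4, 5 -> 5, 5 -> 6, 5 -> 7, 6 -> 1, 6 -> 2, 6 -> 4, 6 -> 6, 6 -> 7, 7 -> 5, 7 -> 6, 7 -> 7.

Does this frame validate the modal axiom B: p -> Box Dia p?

Axiom B corresponds to the accessibility relation being symmetric.
Symmetric: no — 1 R 5 but not 5 R 1.

No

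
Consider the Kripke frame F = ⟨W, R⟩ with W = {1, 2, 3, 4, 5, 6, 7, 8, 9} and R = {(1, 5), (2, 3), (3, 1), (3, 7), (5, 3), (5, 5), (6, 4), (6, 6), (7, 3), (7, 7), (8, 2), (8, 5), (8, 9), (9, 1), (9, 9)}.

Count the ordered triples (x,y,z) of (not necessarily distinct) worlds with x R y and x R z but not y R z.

Enumerating: (2,3,3), (3,1,1), (3,1,7), (3,7,1), (5,3,3), (5,3,5), (6,4,4), (6,4,6), (7,3,3), (8,2,2), (8,2,5), (8,2,9), (8,5,2), (8,5,9), (8,9,2), (8,9,5), (9,1,1), (9,1,9).

18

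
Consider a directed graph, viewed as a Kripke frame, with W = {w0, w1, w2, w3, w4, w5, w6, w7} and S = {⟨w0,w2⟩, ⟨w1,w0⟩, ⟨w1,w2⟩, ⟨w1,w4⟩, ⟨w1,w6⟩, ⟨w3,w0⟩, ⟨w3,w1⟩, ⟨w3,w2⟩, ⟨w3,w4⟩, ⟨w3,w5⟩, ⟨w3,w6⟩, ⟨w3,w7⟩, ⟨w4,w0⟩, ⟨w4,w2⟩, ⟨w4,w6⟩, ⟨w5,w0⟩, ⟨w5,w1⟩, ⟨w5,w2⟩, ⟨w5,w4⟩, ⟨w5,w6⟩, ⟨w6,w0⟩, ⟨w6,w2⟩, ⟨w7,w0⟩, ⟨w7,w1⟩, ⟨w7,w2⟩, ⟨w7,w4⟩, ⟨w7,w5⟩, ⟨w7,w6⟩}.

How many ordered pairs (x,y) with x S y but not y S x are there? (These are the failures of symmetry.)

28

Enumerating: (w0,w2), (w1,w0), (w1,w2), (w1,w4), (w1,w6), (w3,w0), (w3,w1), (w3,w2), (w3,w4), (w3,w5), (w3,w6), (w3,w7), … and 16 more.
Total: 28.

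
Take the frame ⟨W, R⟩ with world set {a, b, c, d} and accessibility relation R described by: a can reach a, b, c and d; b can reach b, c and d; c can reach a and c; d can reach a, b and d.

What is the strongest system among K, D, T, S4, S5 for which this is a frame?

Serial (axiom D): yes — every world has a successor (e.g. a R a).
Reflexive (axiom T): yes — every world is R-related to itself.
Transitive (axiom 4): no — b R c and c R a, but not b R a.
Euclidean (axiom 5): no — a R c and a R b, but not c R b.
So F validates K, D, T; S4 would additionally require R to be transitive. The strongest is T.

T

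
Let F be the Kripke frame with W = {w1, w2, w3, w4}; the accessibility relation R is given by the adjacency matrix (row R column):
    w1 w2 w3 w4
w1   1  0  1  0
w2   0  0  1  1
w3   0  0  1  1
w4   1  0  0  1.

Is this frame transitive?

Transitive: no — w1 R w3 and w3 R w4, but not w1 R w4.

No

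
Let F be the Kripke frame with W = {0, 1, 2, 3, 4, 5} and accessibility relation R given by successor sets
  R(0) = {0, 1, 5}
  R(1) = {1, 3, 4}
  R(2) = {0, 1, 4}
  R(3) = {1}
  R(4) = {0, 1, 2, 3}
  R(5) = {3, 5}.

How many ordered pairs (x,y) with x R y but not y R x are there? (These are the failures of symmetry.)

7

Enumerating: (0,1), (0,5), (2,0), (2,1), (4,0), (4,3), (5,3).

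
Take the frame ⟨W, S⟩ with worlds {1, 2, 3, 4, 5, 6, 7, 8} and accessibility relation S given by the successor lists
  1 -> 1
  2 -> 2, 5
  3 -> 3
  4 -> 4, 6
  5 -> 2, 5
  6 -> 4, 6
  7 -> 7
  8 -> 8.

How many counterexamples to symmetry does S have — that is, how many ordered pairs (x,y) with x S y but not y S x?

S is symmetric; there are no such tuples.

0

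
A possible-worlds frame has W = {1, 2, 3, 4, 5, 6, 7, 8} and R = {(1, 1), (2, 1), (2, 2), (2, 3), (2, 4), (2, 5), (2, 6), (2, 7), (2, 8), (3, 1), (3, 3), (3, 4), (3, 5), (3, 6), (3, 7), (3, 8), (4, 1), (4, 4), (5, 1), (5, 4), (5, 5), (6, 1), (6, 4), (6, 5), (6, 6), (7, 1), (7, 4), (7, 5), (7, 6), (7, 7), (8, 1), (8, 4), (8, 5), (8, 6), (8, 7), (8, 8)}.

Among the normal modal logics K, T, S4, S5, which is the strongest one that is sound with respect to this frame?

Reflexive (axiom T): yes — every world is R-related to itself.
Transitive (axiom 4): yes — every two-step R-path is closed by a direct edge.
Euclidean (axiom 5): no — 2 R 1 and 2 R 3, but not 1 R 3.
So F validates K, T, S4; S5 would additionally require R to be Euclidean. The strongest is S4.

S4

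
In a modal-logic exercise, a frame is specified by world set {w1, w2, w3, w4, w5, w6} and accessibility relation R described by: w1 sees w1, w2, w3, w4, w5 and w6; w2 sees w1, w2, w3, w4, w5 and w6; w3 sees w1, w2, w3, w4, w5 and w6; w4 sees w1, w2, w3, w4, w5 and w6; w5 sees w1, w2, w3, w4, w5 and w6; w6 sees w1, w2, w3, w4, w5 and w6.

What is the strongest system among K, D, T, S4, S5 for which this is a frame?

S5

Serial (axiom D): yes — every world has a successor (e.g. w1 R w1).
Reflexive (axiom T): yes — every world is R-related to itself.
Transitive (axiom 4): yes — every two-step R-path is closed by a direct edge.
Euclidean (axiom 5): yes — any two successors of a common world are R-related.
So F validates K, D, T, S4, S5. The strongest is S5.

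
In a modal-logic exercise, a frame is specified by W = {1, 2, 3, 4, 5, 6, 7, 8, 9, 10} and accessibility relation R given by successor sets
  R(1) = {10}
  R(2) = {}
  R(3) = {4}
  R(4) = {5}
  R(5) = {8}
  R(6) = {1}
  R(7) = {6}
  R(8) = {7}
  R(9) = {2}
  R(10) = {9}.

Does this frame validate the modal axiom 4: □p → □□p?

By correspondence theory, 4 is valid on a frame iff R is transitive.
Transitive: no — 1 R 10 and 10 R 9, but not 1 R 9.

No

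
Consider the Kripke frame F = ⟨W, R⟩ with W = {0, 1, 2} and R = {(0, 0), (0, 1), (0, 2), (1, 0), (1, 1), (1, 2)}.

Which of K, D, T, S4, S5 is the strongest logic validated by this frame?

K

Serial (axiom D): no — 2 has no R-successor.
Reflexive (axiom T): no — 2 is not related to itself.
Transitive (axiom 4): yes — every two-step R-path is closed by a direct edge.
Euclidean (axiom 5): no — 0 R 2 and 0 R 1, but not 2 R 1.
So F validates K; D would additionally require R to be serial. The strongest is K.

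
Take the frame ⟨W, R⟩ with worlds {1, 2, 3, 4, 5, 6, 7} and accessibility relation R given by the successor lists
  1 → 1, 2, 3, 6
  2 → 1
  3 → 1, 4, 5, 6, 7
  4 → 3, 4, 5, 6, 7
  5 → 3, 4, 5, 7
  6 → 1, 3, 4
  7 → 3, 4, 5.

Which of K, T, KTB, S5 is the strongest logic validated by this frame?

K

Reflexive (axiom T): no — 2 is not related to itself.
Symmetric (axiom B): yes — every pair in R has its reverse in R.
Euclidean (axiom 5): no — 1 R 2 and 1 R 3, but not 2 R 3.
So F validates K; T would additionally require R to be reflexive. The strongest is K.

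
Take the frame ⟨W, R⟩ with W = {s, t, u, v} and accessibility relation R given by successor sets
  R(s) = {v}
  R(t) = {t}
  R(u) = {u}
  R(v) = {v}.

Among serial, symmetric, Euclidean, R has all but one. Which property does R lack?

Serial: yes — every world has a successor (e.g. s R v).
Symmetric: no — s R v but not v R s.
Euclidean: yes — any two successors of a common world are R-related.
Only symmetric fails.

symmetric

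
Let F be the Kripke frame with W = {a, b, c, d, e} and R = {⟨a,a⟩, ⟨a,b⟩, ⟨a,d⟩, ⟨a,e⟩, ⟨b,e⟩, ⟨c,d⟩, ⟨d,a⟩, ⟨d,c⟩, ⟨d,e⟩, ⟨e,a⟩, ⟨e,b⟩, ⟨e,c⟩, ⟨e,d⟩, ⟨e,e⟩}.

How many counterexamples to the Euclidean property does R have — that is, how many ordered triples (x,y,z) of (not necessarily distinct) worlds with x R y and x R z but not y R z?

Enumerating: (a,b,a), (a,b,b), (a,b,d), (a,d,b), (a,d,d), (c,d,d), (d,a,c), (d,c,a), (d,c,c), (d,c,e), (e,a,c), (e,b,a), … and 9 more.
Total: 21.

21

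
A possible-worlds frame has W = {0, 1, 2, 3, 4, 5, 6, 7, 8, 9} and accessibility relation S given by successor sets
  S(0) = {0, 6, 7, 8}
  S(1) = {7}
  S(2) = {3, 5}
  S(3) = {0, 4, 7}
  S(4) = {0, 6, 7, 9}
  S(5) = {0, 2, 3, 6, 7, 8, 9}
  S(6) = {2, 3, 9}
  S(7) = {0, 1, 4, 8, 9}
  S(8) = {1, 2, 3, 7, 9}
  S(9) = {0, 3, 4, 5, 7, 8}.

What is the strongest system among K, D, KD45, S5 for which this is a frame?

Serial (axiom D): yes — every world has a successor (e.g. 0 S 0).
Euclidean (axiom 5): no — 0 S 6 and 0 S 7, but not 6 S 7.
Transitive (axiom 4): no — 0 S 6 and 6 S 2, but not 0 S 2.
Reflexive (axiom T): no — 1 is not related to itself.
So F validates K, D; KD45 would additionally require S to be Euclidean and transitive. The strongest is D.

D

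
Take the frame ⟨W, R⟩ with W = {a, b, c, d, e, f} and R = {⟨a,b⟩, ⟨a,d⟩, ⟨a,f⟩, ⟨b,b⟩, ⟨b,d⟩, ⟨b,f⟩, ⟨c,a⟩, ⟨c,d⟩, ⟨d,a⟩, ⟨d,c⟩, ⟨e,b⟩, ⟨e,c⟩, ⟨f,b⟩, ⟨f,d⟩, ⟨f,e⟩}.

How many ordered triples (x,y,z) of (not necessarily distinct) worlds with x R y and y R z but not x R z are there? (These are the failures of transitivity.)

Enumerating: (a,d,a), (a,d,c), (a,f,e), (b,d,a), (b,d,c), (b,f,e), (c,a,b), (c,a,f), (c,d,c), (d,a,b), (d,a,d), (d,a,f), … and 9 more.
Total: 21.

21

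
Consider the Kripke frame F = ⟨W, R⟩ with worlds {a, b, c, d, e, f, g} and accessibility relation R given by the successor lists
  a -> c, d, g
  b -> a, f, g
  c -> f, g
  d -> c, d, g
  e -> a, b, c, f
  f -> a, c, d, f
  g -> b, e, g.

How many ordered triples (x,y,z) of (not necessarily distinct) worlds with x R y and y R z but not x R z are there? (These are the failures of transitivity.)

Enumerating: (a,c,f), (a,g,b), (a,g,e), (b,a,c), (b,a,d), (b,f,c), (b,f,d), (b,g,b), (b,g,e), (c,f,a), (c,f,c), (c,f,d), … and 18 more.
Total: 30.

30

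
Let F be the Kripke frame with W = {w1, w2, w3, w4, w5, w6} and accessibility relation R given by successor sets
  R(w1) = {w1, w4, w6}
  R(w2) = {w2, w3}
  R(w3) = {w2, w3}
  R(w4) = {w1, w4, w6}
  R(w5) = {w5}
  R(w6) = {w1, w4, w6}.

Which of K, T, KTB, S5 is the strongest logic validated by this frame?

Reflexive (axiom T): yes — every world is R-related to itself.
Symmetric (axiom B): yes — every pair in R has its reverse in R.
Euclidean (axiom 5): yes — any two successors of a common world are R-related.
So F validates K, T, KTB, S5. The strongest is S5.

S5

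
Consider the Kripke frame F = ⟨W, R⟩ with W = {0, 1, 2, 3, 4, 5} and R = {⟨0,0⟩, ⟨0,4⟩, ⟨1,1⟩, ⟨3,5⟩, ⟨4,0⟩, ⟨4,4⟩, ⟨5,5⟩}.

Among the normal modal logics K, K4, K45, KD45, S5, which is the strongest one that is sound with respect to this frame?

Transitive (axiom 4): yes — every two-step R-path is closed by a direct edge.
Euclidean (axiom 5): yes — any two successors of a common world are R-related.
Serial (axiom D): no — 2 has no R-successor.
Reflexive (axiom T): no — 2 is not related to itself.
So F validates K, K4, K45; KD45 would additionally require R to be serial. The strongest is K45.

K45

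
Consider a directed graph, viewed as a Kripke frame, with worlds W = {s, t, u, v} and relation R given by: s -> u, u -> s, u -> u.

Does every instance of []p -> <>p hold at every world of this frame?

Axiom D corresponds to the accessibility relation being serial.
Serial: no — t has no R-successor.

No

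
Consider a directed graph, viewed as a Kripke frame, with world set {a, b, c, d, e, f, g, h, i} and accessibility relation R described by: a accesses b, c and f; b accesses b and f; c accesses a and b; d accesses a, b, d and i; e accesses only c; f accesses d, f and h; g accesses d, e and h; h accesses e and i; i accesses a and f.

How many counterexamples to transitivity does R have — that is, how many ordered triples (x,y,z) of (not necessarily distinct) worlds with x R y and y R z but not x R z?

31

Enumerating: (a,c,a), (a,f,d), (a,f,h), (b,f,d), (b,f,h), (c,a,c), (c,a,f), (c,b,f), (d,a,c), (d,a,f), (d,b,f), (d,i,f), … and 19 more.
Total: 31.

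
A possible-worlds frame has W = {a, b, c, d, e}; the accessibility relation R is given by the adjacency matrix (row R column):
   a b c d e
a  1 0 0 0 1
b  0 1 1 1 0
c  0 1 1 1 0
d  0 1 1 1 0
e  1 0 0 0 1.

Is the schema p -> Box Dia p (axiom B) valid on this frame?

Axiom B corresponds to the accessibility relation being symmetric.
Symmetric: yes — every pair in R has its reverse in R.

Yes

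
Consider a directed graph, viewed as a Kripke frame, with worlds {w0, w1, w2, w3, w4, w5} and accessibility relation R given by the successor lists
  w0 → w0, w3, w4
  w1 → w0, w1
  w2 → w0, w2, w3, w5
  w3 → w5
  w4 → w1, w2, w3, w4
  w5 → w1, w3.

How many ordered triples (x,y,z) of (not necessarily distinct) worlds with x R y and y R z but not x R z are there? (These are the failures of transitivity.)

15

Enumerating: (w0,w3,w5), (w0,w4,w1), (w0,w4,w2), (w1,w0,w3), (w1,w0,w4), (w2,w0,w4), (w2,w5,w1), (w3,w5,w1), (w3,w5,w3), (w4,w1,w0), (w4,w2,w0), (w4,w2,w5), (w4,w3,w5), (w5,w1,w0), (w5,w3,w5).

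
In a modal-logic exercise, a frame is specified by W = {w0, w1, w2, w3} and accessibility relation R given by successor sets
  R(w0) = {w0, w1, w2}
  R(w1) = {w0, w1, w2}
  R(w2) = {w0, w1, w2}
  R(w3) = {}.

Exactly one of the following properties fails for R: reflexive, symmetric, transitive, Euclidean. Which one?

reflexive

Reflexive: no — w3 is not related to itself.
Symmetric: yes — every pair in R has its reverse in R.
Transitive: yes — every two-step R-path is closed by a direct edge.
Euclidean: yes — any two successors of a common world are R-related.
Only reflexive fails.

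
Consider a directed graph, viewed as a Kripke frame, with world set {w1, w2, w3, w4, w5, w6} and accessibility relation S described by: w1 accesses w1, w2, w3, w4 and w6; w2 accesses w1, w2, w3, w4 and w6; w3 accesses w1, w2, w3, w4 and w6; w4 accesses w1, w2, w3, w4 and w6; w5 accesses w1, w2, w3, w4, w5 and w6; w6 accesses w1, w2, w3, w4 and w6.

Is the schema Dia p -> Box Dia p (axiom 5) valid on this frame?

No

The schema 5 characterises exactly the Euclidean frames.
Euclidean: no — w5 S w1 and w5 S w5, but not w1 S w5.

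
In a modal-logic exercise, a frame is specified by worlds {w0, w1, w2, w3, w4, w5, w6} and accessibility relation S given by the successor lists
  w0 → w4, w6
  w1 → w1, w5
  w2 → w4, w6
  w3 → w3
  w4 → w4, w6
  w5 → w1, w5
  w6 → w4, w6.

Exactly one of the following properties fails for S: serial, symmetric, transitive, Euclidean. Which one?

symmetric

Serial: yes — every world has a successor (e.g. w0 S w4).
Symmetric: no — w0 S w4 but not w4 S w0.
Transitive: yes — every two-step S-path is closed by a direct edge.
Euclidean: yes — any two successors of a common world are S-related.
Only symmetric fails.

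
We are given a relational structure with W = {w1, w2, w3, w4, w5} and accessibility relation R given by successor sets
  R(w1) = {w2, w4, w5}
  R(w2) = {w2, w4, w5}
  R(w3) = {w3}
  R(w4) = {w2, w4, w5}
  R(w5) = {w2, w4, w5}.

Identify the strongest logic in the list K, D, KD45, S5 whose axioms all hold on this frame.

Serial (axiom D): yes — every world has a successor (e.g. w1 R w2).
Euclidean (axiom 5): yes — any two successors of a common world are R-related.
Transitive (axiom 4): yes — every two-step R-path is closed by a direct edge.
Reflexive (axiom T): no — w1 is not related to itself.
So F validates K, D, KD45; S5 would additionally require R to be reflexive. The strongest is KD45.

KD45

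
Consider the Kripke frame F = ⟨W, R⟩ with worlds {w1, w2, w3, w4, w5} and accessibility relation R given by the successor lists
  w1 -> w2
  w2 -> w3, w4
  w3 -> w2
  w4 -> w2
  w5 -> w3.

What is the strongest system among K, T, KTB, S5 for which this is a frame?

Reflexive (axiom T): no — w1 is not related to itself.
Symmetric (axiom B): no — w1 R w2 but not w2 R w1.
Euclidean (axiom 5): no — w2 R w3 and w2 R w4, but not w3 R w4.
So F validates K; T would additionally require R to be reflexive. The strongest is K.

K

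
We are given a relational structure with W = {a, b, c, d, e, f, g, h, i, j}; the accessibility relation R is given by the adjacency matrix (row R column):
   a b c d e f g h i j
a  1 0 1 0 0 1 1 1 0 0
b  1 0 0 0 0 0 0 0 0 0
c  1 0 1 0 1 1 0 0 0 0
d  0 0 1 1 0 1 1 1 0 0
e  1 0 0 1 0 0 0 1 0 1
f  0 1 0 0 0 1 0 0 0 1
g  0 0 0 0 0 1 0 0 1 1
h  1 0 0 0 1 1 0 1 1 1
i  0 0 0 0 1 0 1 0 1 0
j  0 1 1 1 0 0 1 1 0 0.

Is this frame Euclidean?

No

Euclidean: no — a R c and a R g, but not c R g.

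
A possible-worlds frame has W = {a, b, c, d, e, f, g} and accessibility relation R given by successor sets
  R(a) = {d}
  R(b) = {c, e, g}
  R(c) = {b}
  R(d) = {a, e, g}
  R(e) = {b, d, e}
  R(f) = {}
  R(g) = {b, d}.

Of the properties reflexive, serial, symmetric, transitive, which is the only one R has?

Reflexive: no — a is not related to itself.
Serial: no — f has no R-successor.
Symmetric: yes — every pair in R has its reverse in R.
Transitive: no — a R d and d R e, but not a R e.
Only symmetric holds.

symmetric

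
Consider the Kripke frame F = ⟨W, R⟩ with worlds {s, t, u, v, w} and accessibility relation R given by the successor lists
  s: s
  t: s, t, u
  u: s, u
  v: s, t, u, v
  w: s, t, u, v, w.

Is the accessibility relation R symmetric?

No

Symmetric: no — t R s but not s R t.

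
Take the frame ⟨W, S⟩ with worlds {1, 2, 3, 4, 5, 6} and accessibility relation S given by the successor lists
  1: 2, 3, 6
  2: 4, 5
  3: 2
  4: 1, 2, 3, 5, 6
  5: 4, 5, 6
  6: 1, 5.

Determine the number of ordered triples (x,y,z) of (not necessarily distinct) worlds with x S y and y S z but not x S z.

22

Enumerating: (1,2,4), (1,2,5), (1,6,1), (1,6,5), (2,4,1), (2,4,2), (2,4,3), (2,4,6), (2,5,6), (3,2,4), (3,2,5), (4,2,4), … and 10 more.
Total: 22.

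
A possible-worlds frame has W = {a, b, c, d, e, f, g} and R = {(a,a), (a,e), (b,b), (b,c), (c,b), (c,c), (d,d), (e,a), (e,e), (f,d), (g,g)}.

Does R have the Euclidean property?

Yes

Euclidean: yes — any two successors of a common world are R-related.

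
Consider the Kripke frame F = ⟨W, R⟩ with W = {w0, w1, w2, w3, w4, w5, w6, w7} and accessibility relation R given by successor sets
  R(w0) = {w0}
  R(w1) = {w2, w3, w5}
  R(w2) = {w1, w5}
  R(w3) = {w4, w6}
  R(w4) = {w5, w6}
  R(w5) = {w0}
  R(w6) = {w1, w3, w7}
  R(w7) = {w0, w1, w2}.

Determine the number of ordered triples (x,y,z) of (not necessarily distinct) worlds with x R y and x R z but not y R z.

Enumerating: (w1,w2,w2), (w1,w2,w3), (w1,w3,w2), (w1,w3,w3), (w1,w3,w5), (w1,w5,w2), (w1,w5,w3), (w1,w5,w5), (w2,w1,w1), (w2,w5,w1), (w2,w5,w5), (w3,w4,w4), … and 19 more.
Total: 31.

31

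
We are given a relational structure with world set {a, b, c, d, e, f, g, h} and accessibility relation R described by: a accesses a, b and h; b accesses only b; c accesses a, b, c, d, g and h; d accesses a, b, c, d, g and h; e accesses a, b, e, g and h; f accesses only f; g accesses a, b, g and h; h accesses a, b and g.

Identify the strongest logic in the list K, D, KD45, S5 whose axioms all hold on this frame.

D

Serial (axiom D): yes — every world has a successor (e.g. a R a).
Euclidean (axiom 5): no — a R b and a R h, but not b R h.
Transitive (axiom 4): no — a R h and h R g, but not a R g.
Reflexive (axiom T): no — h is not related to itself.
So F validates K, D; KD45 would additionally require R to be Euclidean and transitive. The strongest is D.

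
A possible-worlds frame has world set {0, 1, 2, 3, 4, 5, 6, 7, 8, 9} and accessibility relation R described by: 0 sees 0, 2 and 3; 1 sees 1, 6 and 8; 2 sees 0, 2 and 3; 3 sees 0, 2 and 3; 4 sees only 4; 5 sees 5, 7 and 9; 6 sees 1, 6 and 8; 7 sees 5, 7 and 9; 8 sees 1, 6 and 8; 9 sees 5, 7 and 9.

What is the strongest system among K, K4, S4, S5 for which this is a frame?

S5

Transitive (axiom 4): yes — every two-step R-path is closed by a direct edge.
Reflexive (axiom T): yes — every world is R-related to itself.
Euclidean (axiom 5): yes — any two successors of a common world are R-related.
So F validates K, K4, S4, S5. The strongest is S5.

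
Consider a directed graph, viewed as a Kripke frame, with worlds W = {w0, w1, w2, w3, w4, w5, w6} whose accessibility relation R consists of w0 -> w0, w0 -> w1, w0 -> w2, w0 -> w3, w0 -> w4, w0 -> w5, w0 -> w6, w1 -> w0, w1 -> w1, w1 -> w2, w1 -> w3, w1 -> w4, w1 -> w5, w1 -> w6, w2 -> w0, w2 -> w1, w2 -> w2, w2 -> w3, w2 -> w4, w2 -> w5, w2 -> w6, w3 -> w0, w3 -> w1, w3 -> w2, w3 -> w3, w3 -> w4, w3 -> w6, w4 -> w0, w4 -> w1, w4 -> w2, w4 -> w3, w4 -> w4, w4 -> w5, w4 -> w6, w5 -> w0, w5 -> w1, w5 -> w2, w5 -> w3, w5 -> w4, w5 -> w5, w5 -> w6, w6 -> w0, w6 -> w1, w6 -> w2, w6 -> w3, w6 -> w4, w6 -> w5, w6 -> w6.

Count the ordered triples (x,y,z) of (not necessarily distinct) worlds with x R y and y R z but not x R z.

Enumerating: (w3,w0,w5), (w3,w1,w5), (w3,w2,w5), (w3,w4,w5), (w3,w6,w5).

5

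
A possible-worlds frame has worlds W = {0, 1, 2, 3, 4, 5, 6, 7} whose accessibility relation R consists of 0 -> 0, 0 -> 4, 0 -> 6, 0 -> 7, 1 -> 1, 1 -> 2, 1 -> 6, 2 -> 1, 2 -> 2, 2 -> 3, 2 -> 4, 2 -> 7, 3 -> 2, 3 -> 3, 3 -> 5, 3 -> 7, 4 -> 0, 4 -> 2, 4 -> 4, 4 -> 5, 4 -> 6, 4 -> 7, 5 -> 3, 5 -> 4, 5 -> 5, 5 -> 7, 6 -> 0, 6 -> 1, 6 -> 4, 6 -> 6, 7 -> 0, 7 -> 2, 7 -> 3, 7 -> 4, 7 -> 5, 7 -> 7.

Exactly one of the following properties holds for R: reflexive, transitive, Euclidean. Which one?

Reflexive: yes — every world is R-related to itself.
Transitive: no — 0 R 4 and 4 R 2, but not 0 R 2.
Euclidean: no — 0 R 6 and 0 R 7, but not 6 R 7.
Only reflexive holds.

reflexive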